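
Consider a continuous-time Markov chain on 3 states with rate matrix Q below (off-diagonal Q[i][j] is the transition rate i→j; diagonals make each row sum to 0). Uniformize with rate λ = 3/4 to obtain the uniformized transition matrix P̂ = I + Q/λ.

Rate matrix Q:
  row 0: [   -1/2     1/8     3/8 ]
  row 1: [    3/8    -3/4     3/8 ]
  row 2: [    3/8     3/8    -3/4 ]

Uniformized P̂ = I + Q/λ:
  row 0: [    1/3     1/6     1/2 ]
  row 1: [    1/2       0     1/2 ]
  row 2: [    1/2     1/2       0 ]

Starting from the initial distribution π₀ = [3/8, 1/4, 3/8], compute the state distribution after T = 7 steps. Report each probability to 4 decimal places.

π = [0.4286, 0.2384, 0.3330]

t=0: π = [0.3750, 0.2500, 0.3750]
t=1: π = [0.4375, 0.2500, 0.3125]
t=2: π = [0.4271, 0.2292, 0.3438]
t=3: π = [0.4288, 0.2431, 0.3281]
t=4: π = [0.4285, 0.2355, 0.3359]
t=5: π = [0.4286, 0.2394, 0.3320]
t=6: π = [0.4286, 0.2374, 0.3340]
t=7: π = [0.4286, 0.2384, 0.3330]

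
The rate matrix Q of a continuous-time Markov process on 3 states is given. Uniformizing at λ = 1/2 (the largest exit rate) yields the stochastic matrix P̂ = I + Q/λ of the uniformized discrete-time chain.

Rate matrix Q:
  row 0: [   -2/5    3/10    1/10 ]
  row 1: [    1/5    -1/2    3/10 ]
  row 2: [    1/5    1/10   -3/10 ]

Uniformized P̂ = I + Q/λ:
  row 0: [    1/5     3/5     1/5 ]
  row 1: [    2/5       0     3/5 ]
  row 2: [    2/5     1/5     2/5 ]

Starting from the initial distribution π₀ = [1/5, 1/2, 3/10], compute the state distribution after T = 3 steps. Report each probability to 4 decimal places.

π = [0.3344, 0.2696, 0.3960]

t=0: π = [0.2000, 0.5000, 0.3000]
t=1: π = [0.3600, 0.1800, 0.4600]
t=2: π = [0.3280, 0.3080, 0.3640]
t=3: π = [0.3344, 0.2696, 0.3960]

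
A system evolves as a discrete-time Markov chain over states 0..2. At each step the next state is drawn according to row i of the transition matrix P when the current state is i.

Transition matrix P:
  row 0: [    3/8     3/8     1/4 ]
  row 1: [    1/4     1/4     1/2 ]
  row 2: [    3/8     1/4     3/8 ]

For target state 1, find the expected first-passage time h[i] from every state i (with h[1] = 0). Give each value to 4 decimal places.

h = [2.9474, 0.0000, 3.3684]

First-step conditioning: h[1] = 0; for i ≠ 1, h[i] = 1 + Σ_k P[i][k]·h[k].
  h[0] = 1 + 3/8·h[0] + 1/4·h[2]
  h[2] = 1 + 3/8·h[0] + 3/8·h[2]
Solving the 2×2 linear system over states ≠ 1 gives exactly h = [56/19, 0, 64/19] (h[1] = 0 is the target).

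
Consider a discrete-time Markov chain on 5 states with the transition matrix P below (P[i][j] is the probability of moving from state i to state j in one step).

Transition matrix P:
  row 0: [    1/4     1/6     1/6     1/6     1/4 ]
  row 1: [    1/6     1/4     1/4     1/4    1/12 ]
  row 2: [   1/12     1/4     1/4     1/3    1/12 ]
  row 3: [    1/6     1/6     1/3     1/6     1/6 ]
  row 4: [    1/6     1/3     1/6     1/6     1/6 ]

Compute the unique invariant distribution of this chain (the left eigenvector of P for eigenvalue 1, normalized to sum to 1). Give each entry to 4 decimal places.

Balance equations π_j = Σ_i π_i·P[i][j]:
  π_0 = 1/4·π_0 + 1/6·π_1 + 1/12·π_2 + 1/6·π_3 + 1/6·π_4
  π_1 = 1/6·π_0 + 1/4·π_1 + 1/4·π_2 + 1/6·π_3 + 1/3·π_4
  π_2 = 1/6·π_0 + 1/4·π_1 + 1/4·π_2 + 1/3·π_3 + 1/6·π_4
  π_3 = 1/6·π_0 + 1/4·π_1 + 1/3·π_2 + 1/6·π_3 + 1/6·π_4
  normalize: π_0 + π_1 + π_2 + π_3 + π_4 = 1
Solving the linear system gives exactly π = [747/4679, 1074/4679, 1141/4679, 2119/9358, 1315/9358].

π = [0.1596, 0.2295, 0.2439, 0.2264, 0.1405]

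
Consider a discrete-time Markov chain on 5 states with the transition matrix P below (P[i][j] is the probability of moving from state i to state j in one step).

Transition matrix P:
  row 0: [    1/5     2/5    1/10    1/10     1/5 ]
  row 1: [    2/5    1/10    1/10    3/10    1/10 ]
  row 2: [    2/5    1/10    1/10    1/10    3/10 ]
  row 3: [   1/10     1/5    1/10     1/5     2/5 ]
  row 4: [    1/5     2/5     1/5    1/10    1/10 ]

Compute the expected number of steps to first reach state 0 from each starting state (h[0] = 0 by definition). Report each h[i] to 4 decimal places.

h = [0.0000, 3.3647, 3.2471, 4.4059, 3.8176]

First-step conditioning: h[0] = 0; for i ≠ 0, h[i] = 1 + Σ_k P[i][k]·h[k].
  h[1] = 1 + 1/10·h[1] + 1/10·h[2] + 3/10·h[3] + 1/10·h[4]
  h[2] = 1 + 1/10·h[1] + 1/10·h[2] + 1/10·h[3] + 3/10·h[4]
  h[3] = 1 + 1/5·h[1] + 1/10·h[2] + 1/5·h[3] + 2/5·h[4]
  h[4] = 1 + 2/5·h[1] + 1/5·h[2] + 1/10·h[3] + 1/10·h[4]
Solving the 4×4 linear system over states ≠ 0 gives exactly h = [0, 286/85, 276/85, 749/170, 649/170] (h[0] = 0 is the target).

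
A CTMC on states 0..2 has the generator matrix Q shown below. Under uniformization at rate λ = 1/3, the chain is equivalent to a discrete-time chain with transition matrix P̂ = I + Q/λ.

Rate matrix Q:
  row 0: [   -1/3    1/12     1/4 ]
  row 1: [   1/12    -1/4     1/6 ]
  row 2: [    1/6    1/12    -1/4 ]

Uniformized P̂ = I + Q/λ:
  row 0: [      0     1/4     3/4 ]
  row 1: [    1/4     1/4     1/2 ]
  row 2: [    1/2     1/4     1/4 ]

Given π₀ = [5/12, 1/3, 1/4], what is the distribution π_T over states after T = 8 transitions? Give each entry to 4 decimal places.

t=0: π = [0.4167, 0.3333, 0.2500]
t=1: π = [0.2083, 0.2500, 0.5417]
t=2: π = [0.3333, 0.2500, 0.4167]
t=3: π = [0.2708, 0.2500, 0.4792]
t=4: π = [0.3021, 0.2500, 0.4479]
t=5: π = [0.2865, 0.2500, 0.4635]
t=6: π = [0.2943, 0.2500, 0.4557]
t=7: π = [0.2904, 0.2500, 0.4596]
t=8: π = [0.2923, 0.2500, 0.4577]

π = [0.2923, 0.2500, 0.4577]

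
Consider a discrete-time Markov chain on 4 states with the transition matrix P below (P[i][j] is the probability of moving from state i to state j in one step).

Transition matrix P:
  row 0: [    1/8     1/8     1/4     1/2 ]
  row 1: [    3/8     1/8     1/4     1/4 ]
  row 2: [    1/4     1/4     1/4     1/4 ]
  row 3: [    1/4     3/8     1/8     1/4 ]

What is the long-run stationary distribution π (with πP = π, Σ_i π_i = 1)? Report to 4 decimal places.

π = [0.2477, 0.2294, 0.2110, 0.3119]

Balance equations π_j = Σ_i π_i·P[i][j]:
  π_0 = 1/8·π_0 + 3/8·π_1 + 1/4·π_2 + 1/4·π_3
  π_1 = 1/8·π_0 + 1/8·π_1 + 1/4·π_2 + 3/8·π_3
  π_2 = 1/4·π_0 + 1/4·π_1 + 1/4·π_2 + 1/8·π_3
  normalize: π_0 + π_1 + π_2 + π_3 = 1
Solving the linear system gives exactly π = [27/109, 25/109, 23/109, 34/109].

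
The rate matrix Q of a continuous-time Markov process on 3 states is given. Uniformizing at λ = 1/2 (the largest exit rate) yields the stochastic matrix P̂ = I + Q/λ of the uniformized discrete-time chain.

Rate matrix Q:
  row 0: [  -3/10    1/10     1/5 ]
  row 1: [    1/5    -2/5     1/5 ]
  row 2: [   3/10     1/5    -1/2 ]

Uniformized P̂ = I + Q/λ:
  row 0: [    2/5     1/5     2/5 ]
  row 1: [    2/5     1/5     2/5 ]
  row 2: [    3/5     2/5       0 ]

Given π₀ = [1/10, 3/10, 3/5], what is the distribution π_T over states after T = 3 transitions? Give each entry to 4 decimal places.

π = [0.4672, 0.2672, 0.2656]

t=0: π = [0.1000, 0.3000, 0.6000]
t=1: π = [0.5200, 0.3200, 0.1600]
t=2: π = [0.4320, 0.2320, 0.3360]
t=3: π = [0.4672, 0.2672, 0.2656]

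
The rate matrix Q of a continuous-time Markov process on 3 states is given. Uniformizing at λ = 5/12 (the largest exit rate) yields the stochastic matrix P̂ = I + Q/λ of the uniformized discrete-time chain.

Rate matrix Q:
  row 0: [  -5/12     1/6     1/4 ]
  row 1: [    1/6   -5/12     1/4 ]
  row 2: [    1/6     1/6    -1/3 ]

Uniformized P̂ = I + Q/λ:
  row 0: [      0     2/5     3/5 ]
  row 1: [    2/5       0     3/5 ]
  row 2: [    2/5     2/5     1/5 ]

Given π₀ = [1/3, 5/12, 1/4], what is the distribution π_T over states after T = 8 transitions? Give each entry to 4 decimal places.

π = [0.2857, 0.2858, 0.4285]

t=0: π = [0.3333, 0.4167, 0.2500]
t=1: π = [0.2667, 0.2333, 0.5000]
t=2: π = [0.2933, 0.3067, 0.4000]
t=3: π = [0.2827, 0.2773, 0.4400]
t=4: π = [0.2869, 0.2891, 0.4240]
t=5: π = [0.2852, 0.2844, 0.4304]
t=6: π = [0.2859, 0.2863, 0.4278]
t=7: π = [0.2856, 0.2855, 0.4289]
t=8: π = [0.2857, 0.2858, 0.4285]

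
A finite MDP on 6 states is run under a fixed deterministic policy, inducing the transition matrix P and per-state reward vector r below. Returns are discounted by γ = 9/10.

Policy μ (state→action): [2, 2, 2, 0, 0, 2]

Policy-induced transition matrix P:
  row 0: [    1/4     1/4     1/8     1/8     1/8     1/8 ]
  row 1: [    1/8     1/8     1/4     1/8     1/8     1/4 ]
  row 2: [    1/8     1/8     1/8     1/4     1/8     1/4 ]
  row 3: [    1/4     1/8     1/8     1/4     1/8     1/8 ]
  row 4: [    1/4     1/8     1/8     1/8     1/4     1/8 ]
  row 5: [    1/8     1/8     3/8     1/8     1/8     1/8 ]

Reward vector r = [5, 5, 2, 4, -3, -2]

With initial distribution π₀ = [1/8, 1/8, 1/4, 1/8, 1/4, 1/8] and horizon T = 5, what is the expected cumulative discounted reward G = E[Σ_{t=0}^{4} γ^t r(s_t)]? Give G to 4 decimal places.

t=0: π = [0.1250, 0.1250, 0.2500, 0.1250, 0.2500, 0.1250], E[r] = 1.2500, γ^t·E[r] = 1.250000, running G = 1.250000
t=1: π = [0.1875, 0.1406, 0.1719, 0.1719, 0.1563, 0.1719], E[r] = 1.8594, γ^t·E[r] = 1.673438, running G = 2.923438
t=2: π = [0.1895, 0.1484, 0.1855, 0.1680, 0.1445, 0.1641], E[r] = 1.9707, γ^t·E[r] = 1.596270, running G = 4.519707
t=3: π = [0.1877, 0.1487, 0.1846, 0.1692, 0.1431, 0.1667], E[r] = 1.9653, γ^t·E[r] = 1.432727, running G = 5.952434
t=4: π = [0.1875, 0.1485, 0.1853, 0.1692, 0.1429, 0.1667], E[r] = 1.9653, γ^t·E[r] = 1.289434, running G = 7.241868

G = 7.2419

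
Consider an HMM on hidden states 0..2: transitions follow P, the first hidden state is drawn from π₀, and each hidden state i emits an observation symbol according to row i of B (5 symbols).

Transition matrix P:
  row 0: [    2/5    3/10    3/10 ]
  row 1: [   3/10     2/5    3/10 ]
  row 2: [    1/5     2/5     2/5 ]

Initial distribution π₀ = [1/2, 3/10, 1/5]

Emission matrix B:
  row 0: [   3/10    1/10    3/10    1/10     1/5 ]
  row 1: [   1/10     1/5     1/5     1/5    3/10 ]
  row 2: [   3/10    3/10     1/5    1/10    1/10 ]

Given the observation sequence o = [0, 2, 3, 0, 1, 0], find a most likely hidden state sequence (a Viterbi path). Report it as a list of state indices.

path = [0, 0, 1, 2, 2, 2]

t=0: δ = [1.500e-01, 3.000e-02, 6.000e-02]  (obs o_0=0)
t=1: δ = [1.800e-02, 9.000e-03, 9.000e-03]  ψ = [0, 0, 0]  (obs o_1=2)
t=2: δ = [7.200e-04, 1.080e-03, 5.400e-04]  ψ = [0, 0, 0]  (obs o_2=3)
t=3: δ = [9.720e-05, 4.320e-05, 9.720e-05]  ψ = [1, 1, 1]  (obs o_3=0)
t=4: δ = [3.888e-06, 7.776e-06, 1.166e-05]  ψ = [0, 2, 2]  (obs o_4=1)
t=5: δ = [6.998e-07, 4.666e-07, 1.400e-06]  ψ = [1, 2, 2]  (obs o_5=0)
backtrack: best end state = 2; path = [0, 0, 1, 2, 2, 2]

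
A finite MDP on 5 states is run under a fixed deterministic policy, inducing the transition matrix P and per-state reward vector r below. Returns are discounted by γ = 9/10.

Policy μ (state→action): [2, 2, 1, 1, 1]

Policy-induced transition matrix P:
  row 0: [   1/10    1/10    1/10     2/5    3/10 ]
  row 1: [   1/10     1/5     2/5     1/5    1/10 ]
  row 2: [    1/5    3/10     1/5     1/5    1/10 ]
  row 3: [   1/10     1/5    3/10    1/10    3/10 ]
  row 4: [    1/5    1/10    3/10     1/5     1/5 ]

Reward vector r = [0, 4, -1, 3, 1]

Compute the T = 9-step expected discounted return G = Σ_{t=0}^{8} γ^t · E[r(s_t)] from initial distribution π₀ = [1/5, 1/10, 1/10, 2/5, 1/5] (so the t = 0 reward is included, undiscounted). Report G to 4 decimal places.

G = 8.4045

t=0: π = [0.2000, 0.1000, 0.1000, 0.4000, 0.2000], E[r] = 1.7000, γ^t·E[r] = 1.700000, running G = 1.700000
t=1: π = [0.1300, 0.1700, 0.2600, 0.2000, 0.2400], E[r] = 1.2600, γ^t·E[r] = 1.134000, running G = 2.834000
t=2: π = [0.1500, 0.1890, 0.2650, 0.2060, 0.1900], E[r] = 1.2990, γ^t·E[r] = 1.052190, running G = 3.886190
t=3: π = [0.1455, 0.1925, 0.2624, 0.2094, 0.1902], E[r] = 1.3260, γ^t·E[r] = 0.966654, running G = 4.852844
t=4: π = [0.1453, 0.1927, 0.2639, 0.2082, 0.1900], E[r] = 1.3213, γ^t·E[r] = 0.866872, running G = 5.719716
t=5: π = [0.1454, 0.1929, 0.2638, 0.2082, 0.1897], E[r] = 1.3220, γ^t·E[r] = 0.780644, running G = 6.500360
t=6: π = [0.1454, 0.1929, 0.2638, 0.2083, 0.1897], E[r] = 1.3221, γ^t·E[r] = 0.702635, running G = 7.202995
t=7: π = [0.1454, 0.1929, 0.2638, 0.2082, 0.1897], E[r] = 1.3221, γ^t·E[r] = 0.632357, running G = 7.835353
t=8: π = [0.1454, 0.1929, 0.2638, 0.2082, 0.1897], E[r] = 1.3221, γ^t·E[r] = 0.569125, running G = 8.404477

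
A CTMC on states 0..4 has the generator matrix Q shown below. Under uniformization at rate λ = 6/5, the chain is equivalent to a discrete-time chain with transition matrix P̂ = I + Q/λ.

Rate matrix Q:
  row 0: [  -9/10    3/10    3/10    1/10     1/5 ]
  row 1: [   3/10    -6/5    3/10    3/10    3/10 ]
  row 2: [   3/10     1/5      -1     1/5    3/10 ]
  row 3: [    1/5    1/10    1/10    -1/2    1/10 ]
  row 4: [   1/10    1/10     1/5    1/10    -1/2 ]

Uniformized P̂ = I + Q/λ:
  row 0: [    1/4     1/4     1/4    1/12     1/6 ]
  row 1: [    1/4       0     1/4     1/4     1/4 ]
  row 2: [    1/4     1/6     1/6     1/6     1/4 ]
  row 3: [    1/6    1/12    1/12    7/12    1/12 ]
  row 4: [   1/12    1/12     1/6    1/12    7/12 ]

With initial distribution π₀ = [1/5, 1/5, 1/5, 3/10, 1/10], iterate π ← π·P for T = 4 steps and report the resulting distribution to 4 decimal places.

t=0: π = [0.2000, 0.2000, 0.2000, 0.3000, 0.1000]
t=1: π = [0.2083, 0.1167, 0.1750, 0.2833, 0.2167]
t=2: π = [0.1903, 0.1229, 0.1701, 0.2590, 0.2576]
t=3: π = [0.1855, 0.1190, 0.1712, 0.2475, 0.2769]
t=4: π = [0.1832, 0.1186, 0.1714, 0.2412, 0.2856]

π = [0.1832, 0.1186, 0.1714, 0.2412, 0.2856]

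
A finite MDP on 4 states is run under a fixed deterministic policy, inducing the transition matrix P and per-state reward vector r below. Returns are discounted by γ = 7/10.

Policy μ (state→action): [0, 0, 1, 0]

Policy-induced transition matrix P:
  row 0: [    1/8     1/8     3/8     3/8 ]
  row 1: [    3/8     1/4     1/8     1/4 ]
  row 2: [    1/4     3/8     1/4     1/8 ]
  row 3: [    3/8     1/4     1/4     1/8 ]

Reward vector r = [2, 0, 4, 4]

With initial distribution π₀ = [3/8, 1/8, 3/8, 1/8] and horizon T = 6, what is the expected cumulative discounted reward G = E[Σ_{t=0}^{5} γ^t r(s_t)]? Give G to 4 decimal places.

G = 7.5562

t=0: π = [0.3750, 0.1250, 0.3750, 0.1250], E[r] = 2.7500, γ^t·E[r] = 2.750000, running G = 2.750000
t=1: π = [0.2344, 0.2500, 0.2813, 0.2344], E[r] = 2.5313, γ^t·E[r] = 1.771875, running G = 4.521875
t=2: π = [0.2813, 0.2559, 0.2480, 0.2148], E[r] = 2.4141, γ^t·E[r] = 1.182891, running G = 5.704766
t=3: π = [0.2737, 0.2458, 0.2532, 0.2273], E[r] = 2.4692, γ^t·E[r] = 0.846949, running G = 6.551714
t=4: π = [0.2749, 0.2474, 0.2535, 0.2242], E[r] = 2.4604, γ^t·E[r] = 0.590739, running G = 7.142454
t=5: π = [0.2746, 0.2473, 0.2534, 0.2247], E[r] = 2.4616, γ^t·E[r] = 0.413715, running G = 7.556168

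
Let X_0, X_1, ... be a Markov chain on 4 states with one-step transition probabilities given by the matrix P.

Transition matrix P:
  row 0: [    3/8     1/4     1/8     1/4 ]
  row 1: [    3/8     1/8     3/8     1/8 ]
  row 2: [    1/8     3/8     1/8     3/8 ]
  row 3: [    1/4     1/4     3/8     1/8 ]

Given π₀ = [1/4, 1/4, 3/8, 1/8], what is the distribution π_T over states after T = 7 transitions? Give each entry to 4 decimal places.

π = [0.2866, 0.2492, 0.2426, 0.2215]

t=0: π = [0.2500, 0.2500, 0.3750, 0.1250]
t=1: π = [0.2656, 0.2656, 0.2188, 0.2500]
t=2: π = [0.2891, 0.2441, 0.2539, 0.2129]
t=3: π = [0.2849, 0.2512, 0.2393, 0.2246]
t=4: π = [0.2871, 0.2485, 0.2440, 0.2204]
t=5: π = [0.2865, 0.2494, 0.2422, 0.2219]
t=6: π = [0.2867, 0.2491, 0.2428, 0.2214]
t=7: π = [0.2866, 0.2492, 0.2426, 0.2215]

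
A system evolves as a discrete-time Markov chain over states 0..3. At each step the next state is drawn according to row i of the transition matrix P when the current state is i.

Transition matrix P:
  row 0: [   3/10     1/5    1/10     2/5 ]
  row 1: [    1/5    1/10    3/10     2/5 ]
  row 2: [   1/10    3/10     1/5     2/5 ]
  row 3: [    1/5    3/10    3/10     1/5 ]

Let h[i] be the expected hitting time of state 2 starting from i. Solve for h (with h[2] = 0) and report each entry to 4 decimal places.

h = [4.7826, 3.9130, 0.0000, 3.9130]

First-step conditioning: h[2] = 0; for i ≠ 2, h[i] = 1 + Σ_k P[i][k]·h[k].
  h[0] = 1 + 3/10·h[0] + 1/5·h[1] + 2/5·h[3]
  h[1] = 1 + 1/5·h[0] + 1/10·h[1] + 2/5·h[3]
  h[3] = 1 + 1/5·h[0] + 3/10·h[1] + 1/5·h[3]
Solving the 3×3 linear system over states ≠ 2 gives exactly h = [110/23, 90/23, 0, 90/23] (h[2] = 0 is the target).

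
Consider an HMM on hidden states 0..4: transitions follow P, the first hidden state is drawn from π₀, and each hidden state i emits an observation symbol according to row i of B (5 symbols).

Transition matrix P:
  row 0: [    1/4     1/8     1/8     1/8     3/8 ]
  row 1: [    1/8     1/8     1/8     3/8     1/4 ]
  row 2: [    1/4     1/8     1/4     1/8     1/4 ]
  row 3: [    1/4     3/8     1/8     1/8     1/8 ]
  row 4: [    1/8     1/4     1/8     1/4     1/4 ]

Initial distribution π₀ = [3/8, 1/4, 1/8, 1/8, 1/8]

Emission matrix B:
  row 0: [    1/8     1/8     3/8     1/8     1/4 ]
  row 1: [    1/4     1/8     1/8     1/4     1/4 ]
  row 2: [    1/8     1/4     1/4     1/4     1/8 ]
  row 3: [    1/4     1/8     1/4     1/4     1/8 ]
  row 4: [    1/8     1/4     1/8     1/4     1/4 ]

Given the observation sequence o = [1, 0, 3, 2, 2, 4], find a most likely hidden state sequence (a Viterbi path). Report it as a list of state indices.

path = [1, 3, 1, 3, 0, 4]

t=0: δ = [4.688e-02, 3.125e-02, 3.125e-02, 1.562e-02, 3.125e-02]  (obs o_0=1)
t=1: δ = [1.465e-03, 1.953e-03, 9.766e-04, 2.930e-03, 2.197e-03]  ψ = [0, 4, 2, 1, 0]  (obs o_1=0)
t=2: δ = [9.155e-05, 2.747e-04, 9.155e-05, 1.831e-04, 1.373e-04]  ψ = [3, 3, 3, 1, 0]  (obs o_2=3)
t=3: δ = [1.717e-05, 8.583e-06, 8.583e-06, 2.575e-05, 8.583e-06]  ψ = [3, 3, 1, 1, 1]  (obs o_3=2)
t=4: δ = [2.414e-06, 1.207e-06, 8.047e-07, 8.047e-07, 8.047e-07]  ψ = [3, 3, 3, 1, 0]  (obs o_4=2)
t=5: δ = [1.509e-07, 7.544e-08, 3.772e-08, 5.658e-08, 2.263e-07]  ψ = [0, 0, 0, 1, 0]  (obs o_5=4)
backtrack: best end state = 4; path = [1, 3, 1, 3, 0, 4]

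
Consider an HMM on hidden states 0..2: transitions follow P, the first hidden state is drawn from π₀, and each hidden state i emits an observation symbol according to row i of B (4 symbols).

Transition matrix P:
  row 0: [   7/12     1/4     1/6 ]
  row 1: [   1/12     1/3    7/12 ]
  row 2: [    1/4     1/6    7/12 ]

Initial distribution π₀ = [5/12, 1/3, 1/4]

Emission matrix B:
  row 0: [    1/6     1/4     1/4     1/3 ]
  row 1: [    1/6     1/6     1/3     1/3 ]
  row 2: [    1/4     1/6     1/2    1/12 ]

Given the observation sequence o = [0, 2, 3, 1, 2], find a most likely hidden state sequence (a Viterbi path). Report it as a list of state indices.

path = [0, 0, 0, 0, 0]

t=0: δ = [6.944e-02, 5.556e-02, 6.250e-02]  (obs o_0=0)
t=1: δ = [1.013e-02, 6.173e-03, 1.823e-02]  ψ = [0, 1, 2]  (obs o_1=2)
t=2: δ = [1.969e-03, 1.013e-03, 8.861e-04]  ψ = [0, 2, 2]  (obs o_2=3)
t=3: δ = [2.872e-04, 8.205e-05, 9.846e-05]  ψ = [0, 0, 1]  (obs o_3=1)
t=4: δ = [4.188e-05, 2.393e-05, 2.872e-05]  ψ = [0, 0, 2]  (obs o_4=2)
backtrack: best end state = 0; path = [0, 0, 0, 0, 0]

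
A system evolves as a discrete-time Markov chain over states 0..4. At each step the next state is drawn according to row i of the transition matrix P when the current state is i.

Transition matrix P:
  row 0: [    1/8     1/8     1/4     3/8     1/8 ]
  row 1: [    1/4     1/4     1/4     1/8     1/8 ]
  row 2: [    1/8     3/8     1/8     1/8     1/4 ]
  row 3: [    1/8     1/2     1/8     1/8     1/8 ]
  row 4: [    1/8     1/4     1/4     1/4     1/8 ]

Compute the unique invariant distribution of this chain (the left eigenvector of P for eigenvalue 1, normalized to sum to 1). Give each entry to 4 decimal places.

Balance equations π_j = Σ_i π_i·P[i][j]:
  π_0 = 1/8·π_0 + 1/4·π_1 + 1/8·π_2 + 1/8·π_3 + 1/8·π_4
  π_1 = 1/8·π_0 + 1/4·π_1 + 3/8·π_2 + 1/2·π_3 + 1/4·π_4
  π_2 = 1/4·π_0 + 1/4·π_1 + 1/8·π_2 + 1/8·π_3 + 1/4·π_4
  π_3 = 3/8·π_0 + 1/8·π_1 + 1/8·π_2 + 1/8·π_3 + 1/4·π_4
  normalize: π_0 + π_1 + π_2 + π_3 + π_4 = 1
Solving the linear system gives exactly π = [865/5319, 1601/5319, 1073/5319, 109/591, 799/5319].

π = [0.1626, 0.3010, 0.2017, 0.1844, 0.1502]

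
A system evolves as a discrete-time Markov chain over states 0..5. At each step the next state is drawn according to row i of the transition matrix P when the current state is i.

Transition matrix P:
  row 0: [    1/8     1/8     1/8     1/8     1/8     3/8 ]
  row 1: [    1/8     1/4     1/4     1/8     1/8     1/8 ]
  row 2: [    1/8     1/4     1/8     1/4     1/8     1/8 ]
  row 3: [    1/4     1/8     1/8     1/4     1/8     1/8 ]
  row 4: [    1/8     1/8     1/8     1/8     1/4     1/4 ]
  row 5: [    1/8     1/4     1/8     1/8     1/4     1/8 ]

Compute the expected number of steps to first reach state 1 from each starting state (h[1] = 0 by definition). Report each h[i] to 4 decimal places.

h = [5.9244, 0.0000, 5.3507, 6.0913, 6.0078, 5.3403]

First-step conditioning: h[1] = 0; for i ≠ 1, h[i] = 1 + Σ_k P[i][k]·h[k].
  h[0] = 1 + 1/8·h[0] + 1/8·h[2] + 1/8·h[3] + 1/8·h[4] + 3/8·h[5]
  h[2] = 1 + 1/8·h[0] + 1/8·h[2] + 1/4·h[3] + 1/8·h[4] + 1/8·h[5]
  h[3] = 1 + 1/4·h[0] + 1/8·h[2] + 1/4·h[3] + 1/8·h[4] + 1/8·h[5]
  h[4] = 1 + 1/8·h[0] + 1/8·h[2] + 1/8·h[3] + 1/4·h[4] + 1/4·h[5]
  h[5] = 1 + 1/8·h[0] + 1/8·h[2] + 1/8·h[3] + 1/4·h[4] + 1/8·h[5]
Solving the 5×5 linear system over states ≠ 1 gives exactly h = [4544/767, 0, 4104/767, 4672/767, 4608/767, 4096/767] (h[1] = 0 is the target).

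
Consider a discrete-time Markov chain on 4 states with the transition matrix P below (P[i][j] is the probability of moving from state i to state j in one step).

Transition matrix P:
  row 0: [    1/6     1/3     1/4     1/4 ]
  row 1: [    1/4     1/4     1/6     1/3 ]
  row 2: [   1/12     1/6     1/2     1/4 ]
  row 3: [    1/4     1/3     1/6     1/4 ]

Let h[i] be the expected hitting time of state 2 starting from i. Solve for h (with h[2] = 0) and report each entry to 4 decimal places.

h = [4.9655, 5.3793, 0.0000, 5.3793]

First-step conditioning: h[2] = 0; for i ≠ 2, h[i] = 1 + Σ_k P[i][k]·h[k].
  h[0] = 1 + 1/6·h[0] + 1/3·h[1] + 1/4·h[3]
  h[1] = 1 + 1/4·h[0] + 1/4·h[1] + 1/3·h[3]
  h[3] = 1 + 1/4·h[0] + 1/3·h[1] + 1/4·h[3]
Solving the 3×3 linear system over states ≠ 2 gives exactly h = [144/29, 156/29, 0, 156/29] (h[2] = 0 is the target).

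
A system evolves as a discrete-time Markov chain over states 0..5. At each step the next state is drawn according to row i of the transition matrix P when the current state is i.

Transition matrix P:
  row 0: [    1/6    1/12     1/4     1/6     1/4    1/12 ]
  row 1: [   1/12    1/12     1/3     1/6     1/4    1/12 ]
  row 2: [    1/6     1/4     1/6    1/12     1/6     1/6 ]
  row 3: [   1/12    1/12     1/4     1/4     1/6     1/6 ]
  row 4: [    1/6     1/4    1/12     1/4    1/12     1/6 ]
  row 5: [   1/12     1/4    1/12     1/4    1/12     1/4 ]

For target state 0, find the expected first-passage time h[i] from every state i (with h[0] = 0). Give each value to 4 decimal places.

h = [0.0000, 8.7771, 8.1954, 8.8986, 8.3036, 9.0584]

First-step conditioning: h[0] = 0; for i ≠ 0, h[i] = 1 + Σ_k P[i][k]·h[k].
  h[1] = 1 + 1/12·h[1] + 1/3·h[2] + 1/6·h[3] + 1/4·h[4] + 1/12·h[5]
  h[2] = 1 + 1/4·h[1] + 1/6·h[2] + 1/12·h[3] + 1/6·h[4] + 1/6·h[5]
  h[3] = 1 + 1/12·h[1] + 1/4·h[2] + 1/4·h[3] + 1/6·h[4] + 1/6·h[5]
  h[4] = 1 + 1/4·h[1] + 1/12·h[2] + 1/4·h[3] + 1/12·h[4] + 1/6·h[5]
  h[5] = 1 + 1/4·h[1] + 1/12·h[2] + 1/4·h[3] + 1/12·h[4] + 1/4·h[5]
Solving the 5×5 linear system over states ≠ 0 gives exactly h = [0, 86972/9909, 81208/9909, 29392/3303, 82280/9909, 29920/3303] (h[0] = 0 is the target).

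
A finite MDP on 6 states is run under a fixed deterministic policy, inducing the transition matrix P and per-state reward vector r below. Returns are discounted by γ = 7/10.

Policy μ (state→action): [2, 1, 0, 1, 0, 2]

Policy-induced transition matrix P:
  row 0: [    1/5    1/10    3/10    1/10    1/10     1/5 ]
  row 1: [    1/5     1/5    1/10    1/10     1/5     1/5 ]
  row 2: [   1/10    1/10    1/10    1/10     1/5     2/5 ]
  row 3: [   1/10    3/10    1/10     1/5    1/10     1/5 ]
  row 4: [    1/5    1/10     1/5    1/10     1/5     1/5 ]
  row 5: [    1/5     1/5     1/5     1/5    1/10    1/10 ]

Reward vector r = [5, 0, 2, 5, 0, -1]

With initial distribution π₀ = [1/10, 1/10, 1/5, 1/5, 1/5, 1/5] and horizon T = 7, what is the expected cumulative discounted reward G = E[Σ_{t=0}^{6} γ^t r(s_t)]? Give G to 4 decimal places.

t=0: π = [0.1000, 0.1000, 0.2000, 0.2000, 0.2000, 0.2000], E[r] = 1.7000, γ^t·E[r] = 1.700000, running G = 1.700000
t=1: π = [0.1600, 0.1700, 0.1600, 0.1400, 0.1500, 0.2200], E[r] = 1.6000, γ^t·E[r] = 1.120000, running G = 2.820000
t=2: π = [0.1700, 0.1670, 0.1690, 0.1360, 0.1480, 0.2100], E[r] = 1.6580, γ^t·E[r] = 0.812420, running G = 3.632420
t=3: π = [0.1695, 0.1649, 0.1698, 0.1346, 0.1484, 0.2128], E[r] = 1.6473, γ^t·E[r] = 0.565024, running G = 4.197444
t=4: π = [0.1696, 0.1647, 0.1700, 0.1347, 0.1483, 0.2127], E[r] = 1.6489, γ^t·E[r] = 0.395891, running G = 4.593335
t=5: π = [0.1695, 0.1647, 0.1700, 0.1347, 0.1483, 0.2127], E[r] = 1.6486, γ^t·E[r] = 0.277083, running G = 4.870418
t=6: π = [0.1695, 0.1647, 0.1700, 0.1347, 0.1483, 0.2127], E[r] = 1.6487, γ^t·E[r] = 0.193962, running G = 5.064380

G = 5.0644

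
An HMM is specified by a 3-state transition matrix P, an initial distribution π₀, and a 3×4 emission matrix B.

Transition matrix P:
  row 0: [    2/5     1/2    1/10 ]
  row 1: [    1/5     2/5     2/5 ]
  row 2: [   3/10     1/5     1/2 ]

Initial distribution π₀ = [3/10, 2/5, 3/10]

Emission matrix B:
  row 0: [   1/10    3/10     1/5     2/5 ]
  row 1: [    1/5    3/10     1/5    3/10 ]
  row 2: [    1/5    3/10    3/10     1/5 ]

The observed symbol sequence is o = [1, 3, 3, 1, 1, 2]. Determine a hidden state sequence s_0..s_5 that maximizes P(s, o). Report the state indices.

path = [0, 0, 0, 1, 2, 2]

t=0: δ = [9.000e-02, 1.200e-01, 9.000e-02]  (obs o_0=1)
t=1: δ = [1.440e-02, 1.440e-02, 9.600e-03]  ψ = [0, 1, 1]  (obs o_1=3)
t=2: δ = [2.304e-03, 2.160e-03, 1.152e-03]  ψ = [0, 0, 1]  (obs o_2=3)
t=3: δ = [2.765e-04, 3.456e-04, 2.592e-04]  ψ = [0, 0, 1]  (obs o_3=1)
t=4: δ = [3.318e-05, 4.147e-05, 4.147e-05]  ψ = [0, 0, 1]  (obs o_4=1)
t=5: δ = [2.654e-06, 3.318e-06, 6.221e-06]  ψ = [0, 0, 2]  (obs o_5=2)
backtrack: best end state = 2; path = [0, 0, 0, 1, 2, 2]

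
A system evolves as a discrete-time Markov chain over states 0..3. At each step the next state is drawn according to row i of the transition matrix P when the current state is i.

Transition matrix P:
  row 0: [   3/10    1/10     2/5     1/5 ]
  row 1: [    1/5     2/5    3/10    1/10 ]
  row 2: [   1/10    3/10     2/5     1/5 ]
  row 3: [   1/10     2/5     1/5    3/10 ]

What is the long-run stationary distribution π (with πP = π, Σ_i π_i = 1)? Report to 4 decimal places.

Balance equations π_j = Σ_i π_i·P[i][j]:
  π_0 = 3/10·π_0 + 1/5·π_1 + 1/10·π_2 + 1/10·π_3
  π_1 = 1/10·π_0 + 2/5·π_1 + 3/10·π_2 + 2/5·π_3
  π_2 = 2/5·π_0 + 3/10·π_1 + 2/5·π_2 + 1/5·π_3
  normalize: π_0 + π_1 + π_2 + π_3 = 1
Solving the linear system gives exactly π = [111/674, 107/337, 223/674, 63/337].

π = [0.1647, 0.3175, 0.3309, 0.1869]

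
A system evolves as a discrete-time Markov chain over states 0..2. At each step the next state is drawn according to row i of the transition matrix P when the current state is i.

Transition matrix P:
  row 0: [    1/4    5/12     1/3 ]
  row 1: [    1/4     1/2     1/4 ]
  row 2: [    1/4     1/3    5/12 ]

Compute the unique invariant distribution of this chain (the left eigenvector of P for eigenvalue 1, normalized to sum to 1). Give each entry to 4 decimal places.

Balance equations π_j = Σ_i π_i·P[i][j]:
  π_0 = 1/4·π_0 + 1/4·π_1 + 1/4·π_2
  π_1 = 5/12·π_0 + 1/2·π_1 + 1/3·π_2
  normalize: π_0 + π_1 + π_2 = 1
Solving the linear system gives exactly π = [1/4, 17/40, 13/40].

π = [0.2500, 0.4250, 0.3250]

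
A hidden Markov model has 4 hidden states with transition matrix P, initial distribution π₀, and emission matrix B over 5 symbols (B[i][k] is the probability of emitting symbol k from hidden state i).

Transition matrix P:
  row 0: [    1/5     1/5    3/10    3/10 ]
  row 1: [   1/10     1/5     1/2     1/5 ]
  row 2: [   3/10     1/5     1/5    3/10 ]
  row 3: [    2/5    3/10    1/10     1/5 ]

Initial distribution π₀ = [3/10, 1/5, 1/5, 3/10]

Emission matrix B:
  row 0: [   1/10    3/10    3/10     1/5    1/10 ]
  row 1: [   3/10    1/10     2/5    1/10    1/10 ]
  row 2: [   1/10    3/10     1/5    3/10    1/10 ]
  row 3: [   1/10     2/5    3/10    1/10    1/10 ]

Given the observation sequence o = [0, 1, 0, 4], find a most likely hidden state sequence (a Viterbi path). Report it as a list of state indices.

t=0: δ = [3.000e-02, 6.000e-02, 2.000e-02, 3.000e-02]  (obs o_0=0)
t=1: δ = [3.600e-03, 1.200e-03, 9.000e-03, 4.800e-03]  ψ = [3, 1, 1, 1]  (obs o_1=1)
t=2: δ = [2.700e-04, 5.400e-04, 1.800e-04, 2.700e-04]  ψ = [2, 2, 2, 2]  (obs o_2=0)
t=3: δ = [1.080e-05, 1.080e-05, 2.700e-05, 1.080e-05]  ψ = [3, 1, 1, 1]  (obs o_3=4)
backtrack: best end state = 2; path = [1, 2, 1, 2]

path = [1, 2, 1, 2]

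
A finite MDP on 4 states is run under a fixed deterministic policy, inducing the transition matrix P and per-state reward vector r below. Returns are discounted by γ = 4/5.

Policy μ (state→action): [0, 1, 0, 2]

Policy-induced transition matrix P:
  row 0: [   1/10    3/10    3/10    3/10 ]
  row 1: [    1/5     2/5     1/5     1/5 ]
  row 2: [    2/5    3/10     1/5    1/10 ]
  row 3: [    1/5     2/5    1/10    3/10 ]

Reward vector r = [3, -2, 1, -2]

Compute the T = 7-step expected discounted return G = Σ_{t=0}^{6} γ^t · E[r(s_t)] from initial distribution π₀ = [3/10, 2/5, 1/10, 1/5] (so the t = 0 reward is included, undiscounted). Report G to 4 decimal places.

G = -1.2010

t=0: π = [0.3000, 0.4000, 0.1000, 0.2000], E[r] = -0.2000, γ^t·E[r] = -0.200000, running G = -0.200000
t=1: π = [0.1900, 0.3600, 0.2100, 0.2400], E[r] = -0.4200, γ^t·E[r] = -0.336000, running G = -0.536000
t=2: π = [0.2230, 0.3600, 0.1950, 0.2220], E[r] = -0.3000, γ^t·E[r] = -0.192000, running G = -0.728000
t=3: π = [0.2167, 0.3582, 0.2001, 0.2250], E[r] = -0.3162, γ^t·E[r] = -0.161894, running G = -0.889894
t=4: π = [0.2184, 0.3583, 0.1992, 0.2242], E[r] = -0.3107, γ^t·E[r] = -0.127279, running G = -1.017174
t=5: π = [0.2180, 0.3582, 0.1994, 0.2243], E[r] = -0.3117, γ^t·E[r] = -0.102154, running G = -1.119327
t=6: π = [0.2181, 0.3583, 0.1994, 0.2243], E[r] = -0.3115, γ^t·E[r] = -0.081653, running G = -1.200980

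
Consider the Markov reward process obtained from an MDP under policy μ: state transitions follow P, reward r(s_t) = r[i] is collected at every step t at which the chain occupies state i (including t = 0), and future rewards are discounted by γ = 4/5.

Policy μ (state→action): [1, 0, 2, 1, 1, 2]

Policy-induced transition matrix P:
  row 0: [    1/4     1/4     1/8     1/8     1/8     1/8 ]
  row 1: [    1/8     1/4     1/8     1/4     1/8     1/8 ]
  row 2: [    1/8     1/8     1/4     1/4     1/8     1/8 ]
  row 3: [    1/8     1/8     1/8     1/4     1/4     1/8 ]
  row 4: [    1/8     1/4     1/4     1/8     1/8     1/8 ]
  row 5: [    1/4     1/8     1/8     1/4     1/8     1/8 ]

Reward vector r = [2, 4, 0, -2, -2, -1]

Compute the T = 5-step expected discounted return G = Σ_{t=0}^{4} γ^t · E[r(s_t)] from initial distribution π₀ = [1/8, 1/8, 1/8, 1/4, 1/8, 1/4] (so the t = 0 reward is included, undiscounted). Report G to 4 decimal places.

t=0: π = [0.1250, 0.1250, 0.1250, 0.2500, 0.1250, 0.2500], E[r] = -0.2500, γ^t·E[r] = -0.250000, running G = -0.250000
t=1: π = [0.1719, 0.1719, 0.1563, 0.2188, 0.1563, 0.1250], E[r] = 0.1563, γ^t·E[r] = 0.125000, running G = -0.125000
t=2: π = [0.1621, 0.1875, 0.1641, 0.2090, 0.1523, 0.1250], E[r] = 0.2266, γ^t·E[r] = 0.145000, running G = 0.020000
t=3: π = [0.1609, 0.1877, 0.1646, 0.2107, 0.1511, 0.1250], E[r] = 0.2241, γ^t·E[r] = 0.114750, running G = 0.134750
t=4: π = [0.1607, 0.1875, 0.1645, 0.2110, 0.1513, 0.1250], E[r] = 0.2217, γ^t·E[r] = 0.090800, running G = 0.225550

G = 0.2256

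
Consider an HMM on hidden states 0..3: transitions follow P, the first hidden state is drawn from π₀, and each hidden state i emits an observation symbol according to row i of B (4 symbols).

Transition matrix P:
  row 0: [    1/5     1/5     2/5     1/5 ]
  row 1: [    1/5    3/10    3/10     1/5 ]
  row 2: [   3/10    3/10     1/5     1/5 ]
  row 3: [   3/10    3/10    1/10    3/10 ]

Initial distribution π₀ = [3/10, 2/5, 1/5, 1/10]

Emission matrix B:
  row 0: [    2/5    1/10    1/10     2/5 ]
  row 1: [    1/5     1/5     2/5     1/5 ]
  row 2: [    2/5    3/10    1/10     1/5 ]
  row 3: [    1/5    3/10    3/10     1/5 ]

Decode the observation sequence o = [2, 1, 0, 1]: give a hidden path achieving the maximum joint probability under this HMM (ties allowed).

t=0: δ = [3.000e-02, 1.600e-01, 2.000e-02, 3.000e-02]  (obs o_0=2)
t=1: δ = [3.200e-03, 9.600e-03, 1.440e-02, 9.600e-03]  ψ = [1, 1, 1, 1]  (obs o_1=1)
t=2: δ = [1.728e-03, 8.640e-04, 1.152e-03, 5.760e-04]  ψ = [2, 2, 1, 2]  (obs o_2=0)
t=3: δ = [3.456e-05, 6.912e-05, 2.074e-04, 1.037e-04]  ψ = [0, 0, 0, 0]  (obs o_3=1)
backtrack: best end state = 2; path = [1, 2, 0, 2]

path = [1, 2, 0, 2]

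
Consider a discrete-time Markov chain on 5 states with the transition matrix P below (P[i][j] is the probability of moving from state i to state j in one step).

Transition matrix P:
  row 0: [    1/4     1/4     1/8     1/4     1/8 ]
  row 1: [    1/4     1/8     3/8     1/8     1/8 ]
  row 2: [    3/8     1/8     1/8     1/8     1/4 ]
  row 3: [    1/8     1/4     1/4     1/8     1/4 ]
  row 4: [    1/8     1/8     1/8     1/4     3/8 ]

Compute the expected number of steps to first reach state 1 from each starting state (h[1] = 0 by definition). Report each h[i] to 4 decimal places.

First-step conditioning: h[1] = 0; for i ≠ 1, h[i] = 1 + Σ_k P[i][k]·h[k].
  h[0] = 1 + 1/4·h[0] + 1/8·h[2] + 1/4·h[3] + 1/8·h[4]
  h[2] = 1 + 3/8·h[0] + 1/8·h[2] + 1/8·h[3] + 1/4·h[4]
  h[3] = 1 + 1/8·h[0] + 1/4·h[2] + 1/8·h[3] + 1/4·h[4]
  h[4] = 1 + 1/8·h[0] + 1/8·h[2] + 1/4·h[3] + 3/8·h[4]
Solving the 4×4 linear system over states ≠ 1 gives exactly h = [1168/237, 0, 4000/711, 1208/237, 4088/711] (h[1] = 0 is the target).

h = [4.9283, 0.0000, 5.6259, 5.0970, 5.7496]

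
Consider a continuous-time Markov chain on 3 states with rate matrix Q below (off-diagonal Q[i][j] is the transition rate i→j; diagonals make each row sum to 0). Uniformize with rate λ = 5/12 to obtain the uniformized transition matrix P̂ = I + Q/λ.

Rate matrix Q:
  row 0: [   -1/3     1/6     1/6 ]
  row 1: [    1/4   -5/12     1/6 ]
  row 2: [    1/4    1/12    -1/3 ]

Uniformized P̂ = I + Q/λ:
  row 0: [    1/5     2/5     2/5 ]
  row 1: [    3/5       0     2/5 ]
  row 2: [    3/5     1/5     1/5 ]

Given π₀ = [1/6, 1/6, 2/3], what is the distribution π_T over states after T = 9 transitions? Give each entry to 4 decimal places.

t=0: π = [0.1667, 0.1667, 0.6667]
t=1: π = [0.5333, 0.2000, 0.2667]
t=2: π = [0.3867, 0.2667, 0.3467]
t=3: π = [0.4453, 0.2240, 0.3307]
t=4: π = [0.4219, 0.2443, 0.3339]
t=5: π = [0.4313, 0.2355, 0.3332]
t=6: π = [0.4275, 0.2391, 0.3334]
t=7: π = [0.4290, 0.2377, 0.3333]
t=8: π = [0.4284, 0.2383, 0.3333]
t=9: π = [0.4286, 0.2380, 0.3333]

π = [0.4286, 0.2380, 0.3333]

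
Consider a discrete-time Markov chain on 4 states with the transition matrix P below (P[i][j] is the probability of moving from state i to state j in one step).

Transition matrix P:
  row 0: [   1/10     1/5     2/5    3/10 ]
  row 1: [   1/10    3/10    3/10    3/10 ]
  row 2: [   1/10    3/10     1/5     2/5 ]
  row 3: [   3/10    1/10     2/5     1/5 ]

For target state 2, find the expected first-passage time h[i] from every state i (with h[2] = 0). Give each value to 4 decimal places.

First-step conditioning: h[2] = 0; for i ≠ 2, h[i] = 1 + Σ_k P[i][k]·h[k].
  h[0] = 1 + 1/10·h[0] + 1/5·h[1] + 3/10·h[3]
  h[1] = 1 + 1/10·h[0] + 3/10·h[1] + 3/10·h[3]
  h[3] = 1 + 3/10·h[0] + 1/10·h[1] + 1/5·h[3]
Solving the 3×3 linear system over states ≠ 2 gives exactly h = [990/377, 1100/377, 0, 980/377] (h[2] = 0 is the target).

h = [2.6260, 2.9178, 0.0000, 2.5995]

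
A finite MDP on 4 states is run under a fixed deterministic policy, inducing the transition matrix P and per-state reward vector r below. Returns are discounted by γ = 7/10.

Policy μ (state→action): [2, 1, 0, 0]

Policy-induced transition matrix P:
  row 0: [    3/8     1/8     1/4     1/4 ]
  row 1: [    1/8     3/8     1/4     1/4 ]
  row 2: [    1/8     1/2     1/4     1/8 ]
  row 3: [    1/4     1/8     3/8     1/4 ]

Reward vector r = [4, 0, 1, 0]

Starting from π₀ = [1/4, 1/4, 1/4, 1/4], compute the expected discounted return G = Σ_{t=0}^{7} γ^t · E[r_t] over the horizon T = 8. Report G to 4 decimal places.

G = 3.6369

t=0: π = [0.2500, 0.2500, 0.2500, 0.2500], E[r] = 1.2500, γ^t·E[r] = 1.250000, running G = 1.250000
t=1: π = [0.2188, 0.2813, 0.2813, 0.2188], E[r] = 1.1563, γ^t·E[r] = 0.809375, running G = 2.059375
t=2: π = [0.2070, 0.3008, 0.2773, 0.2148], E[r] = 1.1055, γ^t·E[r] = 0.541680, running G = 2.601055
t=3: π = [0.2036, 0.3042, 0.2769, 0.2153], E[r] = 1.0913, γ^t·E[r] = 0.374319, running G = 2.975374
t=4: π = [0.2028, 0.3049, 0.2769, 0.2154], E[r] = 1.0882, γ^t·E[r] = 0.261276, running G = 3.236649
t=5: π = [0.2026, 0.3051, 0.2769, 0.2154], E[r] = 1.0874, γ^t·E[r] = 0.182766, running G = 3.419415
t=6: π = [0.2026, 0.3051, 0.2769, 0.2154], E[r] = 1.0872, γ^t·E[r] = 0.127913, running G = 3.547329
t=7: π = [0.2026, 0.3051, 0.2769, 0.2154], E[r] = 1.0872, γ^t·E[r] = 0.089535, running G = 3.636864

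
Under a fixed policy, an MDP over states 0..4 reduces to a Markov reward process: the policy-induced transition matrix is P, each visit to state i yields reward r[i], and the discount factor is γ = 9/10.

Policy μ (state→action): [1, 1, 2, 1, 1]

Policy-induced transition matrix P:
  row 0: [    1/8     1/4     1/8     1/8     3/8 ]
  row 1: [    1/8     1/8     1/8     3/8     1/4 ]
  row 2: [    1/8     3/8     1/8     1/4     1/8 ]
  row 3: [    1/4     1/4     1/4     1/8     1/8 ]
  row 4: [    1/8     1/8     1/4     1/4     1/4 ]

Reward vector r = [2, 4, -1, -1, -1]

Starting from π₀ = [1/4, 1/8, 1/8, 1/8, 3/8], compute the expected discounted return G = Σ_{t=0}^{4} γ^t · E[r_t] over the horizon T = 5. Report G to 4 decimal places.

G = 1.9735

t=0: π = [0.2500, 0.1250, 0.1250, 0.1250, 0.3750], E[r] = 0.3750, γ^t·E[r] = 0.375000, running G = 0.375000
t=1: π = [0.1406, 0.2031, 0.1875, 0.2188, 0.2500], E[r] = 0.4375, γ^t·E[r] = 0.393750, running G = 0.768750
t=2: π = [0.1523, 0.2168, 0.1836, 0.2305, 0.2168], E[r] = 0.5410, γ^t·E[r] = 0.438223, running G = 1.206973
t=3: π = [0.1538, 0.2188, 0.1809, 0.2292, 0.2173], E[r] = 0.5552, γ^t·E[r] = 0.404723, running G = 1.611696
t=4: π = [0.1537, 0.2181, 0.1808, 0.2295, 0.2180], E[r] = 0.5515, γ^t·E[r] = 0.361848, running G = 1.973544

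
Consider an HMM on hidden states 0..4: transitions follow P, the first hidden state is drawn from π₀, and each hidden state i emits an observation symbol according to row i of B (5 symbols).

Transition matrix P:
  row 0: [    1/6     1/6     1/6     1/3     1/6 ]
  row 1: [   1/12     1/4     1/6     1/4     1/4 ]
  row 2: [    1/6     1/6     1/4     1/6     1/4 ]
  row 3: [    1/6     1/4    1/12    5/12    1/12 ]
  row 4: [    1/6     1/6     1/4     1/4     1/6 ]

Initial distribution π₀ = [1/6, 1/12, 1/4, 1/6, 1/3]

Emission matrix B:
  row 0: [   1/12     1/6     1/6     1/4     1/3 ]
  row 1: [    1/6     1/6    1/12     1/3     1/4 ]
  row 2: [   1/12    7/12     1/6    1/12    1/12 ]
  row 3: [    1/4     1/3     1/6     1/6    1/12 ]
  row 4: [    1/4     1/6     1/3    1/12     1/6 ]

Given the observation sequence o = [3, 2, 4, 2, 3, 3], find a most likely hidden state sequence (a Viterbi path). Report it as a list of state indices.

t=0: δ = [4.167e-02, 2.778e-02, 2.083e-02, 2.778e-02, 2.778e-02]  (obs o_0=3)
t=1: δ = [1.157e-03, 5.787e-04, 1.157e-03, 2.315e-03, 2.315e-03]  ψ = [0, 0, 0, 0, 0]  (obs o_1=2)
t=2: δ = [1.286e-04, 1.447e-04, 4.823e-05, 8.038e-05, 6.430e-05]  ψ = [3, 3, 4, 3, 4]  (obs o_2=4)
t=3: δ = [3.572e-06, 3.014e-06, 4.019e-06, 7.144e-06, 1.206e-05]  ψ = [0, 1, 1, 0, 1]  (obs o_3=2)
t=4: δ = [5.023e-07, 6.698e-07, 2.512e-07, 5.023e-07, 1.674e-07]  ψ = [4, 4, 4, 4, 4]  (obs o_4=3)
t=5: δ = [2.093e-08, 5.582e-08, 9.303e-09, 3.489e-08, 1.395e-08]  ψ = [0, 1, 1, 3, 1]  (obs o_5=3)
backtrack: best end state = 1; path = [0, 3, 1, 4, 1, 1]

path = [0, 3, 1, 4, 1, 1]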